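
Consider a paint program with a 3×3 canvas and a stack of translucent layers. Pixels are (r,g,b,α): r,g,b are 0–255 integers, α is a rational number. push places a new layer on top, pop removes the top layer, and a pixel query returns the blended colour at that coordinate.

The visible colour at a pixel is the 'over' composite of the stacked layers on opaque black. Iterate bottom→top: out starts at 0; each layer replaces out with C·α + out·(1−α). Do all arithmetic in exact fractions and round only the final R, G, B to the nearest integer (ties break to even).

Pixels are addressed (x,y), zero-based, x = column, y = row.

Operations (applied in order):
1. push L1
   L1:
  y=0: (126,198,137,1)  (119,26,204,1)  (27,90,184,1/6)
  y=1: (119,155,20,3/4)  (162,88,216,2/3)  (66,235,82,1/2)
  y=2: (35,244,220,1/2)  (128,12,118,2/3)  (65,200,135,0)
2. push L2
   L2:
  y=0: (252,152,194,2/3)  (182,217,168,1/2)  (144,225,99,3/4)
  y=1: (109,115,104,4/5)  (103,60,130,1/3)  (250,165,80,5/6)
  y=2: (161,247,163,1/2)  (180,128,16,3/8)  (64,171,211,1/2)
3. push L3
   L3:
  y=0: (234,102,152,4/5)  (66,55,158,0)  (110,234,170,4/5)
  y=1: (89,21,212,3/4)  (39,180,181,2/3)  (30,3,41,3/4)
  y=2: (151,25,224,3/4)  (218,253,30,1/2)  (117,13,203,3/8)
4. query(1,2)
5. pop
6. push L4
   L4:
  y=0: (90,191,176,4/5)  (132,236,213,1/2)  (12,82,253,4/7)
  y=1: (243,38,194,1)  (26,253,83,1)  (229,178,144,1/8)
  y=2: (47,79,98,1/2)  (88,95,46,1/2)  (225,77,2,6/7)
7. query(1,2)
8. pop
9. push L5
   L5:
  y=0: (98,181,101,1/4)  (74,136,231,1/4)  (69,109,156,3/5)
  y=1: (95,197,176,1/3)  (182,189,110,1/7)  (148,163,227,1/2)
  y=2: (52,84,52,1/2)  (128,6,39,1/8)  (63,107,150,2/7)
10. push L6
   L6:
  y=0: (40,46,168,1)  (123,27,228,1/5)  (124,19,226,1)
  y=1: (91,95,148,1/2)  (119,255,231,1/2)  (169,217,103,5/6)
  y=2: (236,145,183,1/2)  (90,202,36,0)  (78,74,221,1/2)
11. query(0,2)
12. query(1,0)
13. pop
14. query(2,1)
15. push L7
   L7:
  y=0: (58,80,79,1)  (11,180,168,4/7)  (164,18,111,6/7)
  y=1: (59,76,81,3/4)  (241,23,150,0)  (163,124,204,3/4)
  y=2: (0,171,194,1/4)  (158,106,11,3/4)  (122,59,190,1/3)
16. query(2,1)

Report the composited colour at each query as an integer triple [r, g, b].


at x=1,y=2 over L1,L2,L3:
+L1 (α=2/3) → [256/3, 8, 236/3]
+L2 (α=3/8) → [725/6, 53, 331/6]
+L3 (α=1/2) → [2033/12, 153, 511/12]
→ [169, 153, 43]

(1,2) stack=L1,L2,L4; from [0,0,0]:
L1 α=2/3: [256/3, 8, 236/3]
L2 α=3/8: [725/6, 53, 331/6]
L4 α=1/2: [1253/12, 74, 607/12]
rounded: [104, 74, 51]

(0,2) stack=L1,L2,L5,L6; from [0,0,0]:
after L1 α=1/2: [35/2, 122, 110]
after L2 α=1/2: [357/4, 369/2, 273/2]
after L5 α=1/2: [565/8, 537/4, 377/4]
after L6 α=1/2: [2453/16, 1117/8, 1109/8]
= [153, 140, 139]

(1,0) stack=L1,L2,L5,L6; from [0,0,0]:
+L1 (α=1) → [119, 26, 204]
+L2 (α=1/2) → [301/2, 243/2, 186]
+L5 (α=1/4) → [1051/8, 1001/8, 789/4]
+L6 (α=1/5) → [1297/10, 211/2, 1017/5]
= [130, 106, 203]

query (2,1) [L1,L2,L5] — begin 0,0,0
after L1 α=1/2: [33, 235/2, 41]
after L2 α=5/6: [1283/6, 1885/12, 147/2]
after L5 α=1/2: [2171/12, 3841/24, 601/4]
rounded: [181, 160, 150]

(2,1) stack=L1,L2,L5,L7; from [0,0,0]:
+L1 (α=1/2) → [33, 235/2, 41]
+L2 (α=5/6) → [1283/6, 1885/12, 147/2]
+L5 (α=1/2) → [2171/12, 3841/24, 601/4]
+L7 (α=3/4) → [8039/48, 12769/96, 3049/16]
→ [167, 133, 191]


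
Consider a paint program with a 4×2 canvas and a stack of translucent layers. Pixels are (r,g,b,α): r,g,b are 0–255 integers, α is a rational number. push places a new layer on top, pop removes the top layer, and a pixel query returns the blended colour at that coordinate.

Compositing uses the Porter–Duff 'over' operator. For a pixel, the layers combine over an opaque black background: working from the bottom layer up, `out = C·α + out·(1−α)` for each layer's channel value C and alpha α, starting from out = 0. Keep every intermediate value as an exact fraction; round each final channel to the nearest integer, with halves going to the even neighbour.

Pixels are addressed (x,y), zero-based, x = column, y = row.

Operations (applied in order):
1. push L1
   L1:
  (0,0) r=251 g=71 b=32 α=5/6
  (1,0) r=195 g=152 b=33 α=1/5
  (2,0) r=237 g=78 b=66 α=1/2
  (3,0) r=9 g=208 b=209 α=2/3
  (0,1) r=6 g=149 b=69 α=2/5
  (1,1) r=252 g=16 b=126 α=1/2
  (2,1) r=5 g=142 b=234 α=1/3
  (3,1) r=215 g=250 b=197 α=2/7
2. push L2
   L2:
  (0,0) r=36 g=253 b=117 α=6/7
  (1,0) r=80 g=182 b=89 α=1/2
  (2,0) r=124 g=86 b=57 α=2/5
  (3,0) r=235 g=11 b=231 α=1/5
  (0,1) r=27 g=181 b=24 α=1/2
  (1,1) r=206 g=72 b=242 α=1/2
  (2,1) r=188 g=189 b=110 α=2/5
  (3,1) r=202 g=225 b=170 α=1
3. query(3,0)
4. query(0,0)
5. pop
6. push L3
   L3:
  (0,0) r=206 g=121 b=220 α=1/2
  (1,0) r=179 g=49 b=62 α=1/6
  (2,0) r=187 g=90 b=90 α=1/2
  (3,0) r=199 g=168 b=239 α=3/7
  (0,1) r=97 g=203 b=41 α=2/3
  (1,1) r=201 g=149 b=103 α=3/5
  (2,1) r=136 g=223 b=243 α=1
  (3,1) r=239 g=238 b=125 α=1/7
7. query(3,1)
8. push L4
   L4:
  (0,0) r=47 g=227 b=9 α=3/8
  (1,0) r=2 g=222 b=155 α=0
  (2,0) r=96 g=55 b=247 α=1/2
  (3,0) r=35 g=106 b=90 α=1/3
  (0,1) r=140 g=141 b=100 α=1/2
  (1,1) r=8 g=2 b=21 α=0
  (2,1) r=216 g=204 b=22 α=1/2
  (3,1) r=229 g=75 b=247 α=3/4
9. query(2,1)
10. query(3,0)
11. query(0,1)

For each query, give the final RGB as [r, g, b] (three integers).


at x=3,y=0 over L1,L2:
after L1 α=2/3: [6, 416/3, 418/3]
after L2 α=1/5: [259/5, 1697/15, 473/3]
→ [52, 113, 158]

(0,0) stack=L1,L2; from [0,0,0]:
L1 α=5/6: [1255/6, 355/6, 80/3]
L2 α=6/7: [2551/42, 9463/42, 2186/21]
→ [61, 225, 104]

at x=3,y=1 over L1,L3:
L1 α=2/7: [430/7, 500/7, 394/7]
L3 α=1/7: [4253/49, 4666/49, 3239/49]
= [87, 95, 66]

query (2,1) [L1,L3,L4] — begin 0,0,0
+L1 (α=1/3) → [5/3, 142/3, 78]
+L3 (α=1) → [136, 223, 243]
+L4 (α=1/2) → [176, 427/2, 265/2]
= [176, 214, 132]

at x=3,y=0 over L1,L3,L4:
L1 α=2/3: [6, 416/3, 418/3]
L3 α=3/7: [621/7, 3176/21, 3823/21]
L4 α=1/3: [1487/21, 8578/63, 9536/63]
rounded: [71, 136, 151]

query (0,1) [L1,L3,L4] — begin 0,0,0
after L1 α=2/5: [12/5, 298/5, 138/5]
after L3 α=2/3: [982/15, 776/5, 548/15]
after L4 α=1/2: [1541/15, 1481/10, 1024/15]
rounded: [103, 148, 68]


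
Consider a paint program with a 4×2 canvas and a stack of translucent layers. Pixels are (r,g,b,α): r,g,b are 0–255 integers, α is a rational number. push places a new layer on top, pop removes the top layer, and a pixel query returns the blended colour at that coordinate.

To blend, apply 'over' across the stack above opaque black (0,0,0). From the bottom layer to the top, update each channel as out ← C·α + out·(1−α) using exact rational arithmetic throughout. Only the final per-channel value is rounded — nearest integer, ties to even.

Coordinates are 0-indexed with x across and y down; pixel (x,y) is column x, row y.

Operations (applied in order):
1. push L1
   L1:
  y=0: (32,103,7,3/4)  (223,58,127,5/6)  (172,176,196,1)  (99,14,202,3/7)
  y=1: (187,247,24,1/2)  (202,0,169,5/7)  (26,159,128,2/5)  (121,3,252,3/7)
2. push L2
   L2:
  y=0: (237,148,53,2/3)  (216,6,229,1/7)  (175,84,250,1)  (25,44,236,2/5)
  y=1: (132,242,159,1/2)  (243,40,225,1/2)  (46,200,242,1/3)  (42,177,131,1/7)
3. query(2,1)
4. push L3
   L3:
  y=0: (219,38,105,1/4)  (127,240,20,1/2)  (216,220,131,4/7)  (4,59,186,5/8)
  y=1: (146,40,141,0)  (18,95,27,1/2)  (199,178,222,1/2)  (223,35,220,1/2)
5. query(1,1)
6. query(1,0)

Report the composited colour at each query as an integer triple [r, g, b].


(2,1) stack=L1,L2; from [0,0,0]:
after L1 α=2/5: [52/5, 318/5, 256/5]
after L2 α=1/3: [334/15, 1636/15, 574/5]
= [22, 109, 115]

(1,1) stack=L1,L2,L3; from [0,0,0]:
L1 α=5/7: [1010/7, 0, 845/7]
L2 α=1/2: [2711/14, 20, 1210/7]
L3 α=1/2: [2963/28, 115/2, 1399/14]
→ [106, 58, 100]

(1,0) stack=L1,L2,L3; from [0,0,0]:
+L1 (α=5/6) → [1115/6, 145/3, 635/6]
+L2 (α=1/7) → [1331/7, 296/7, 864/7]
+L3 (α=1/2) → [1110/7, 988/7, 502/7]
→ [159, 141, 72]


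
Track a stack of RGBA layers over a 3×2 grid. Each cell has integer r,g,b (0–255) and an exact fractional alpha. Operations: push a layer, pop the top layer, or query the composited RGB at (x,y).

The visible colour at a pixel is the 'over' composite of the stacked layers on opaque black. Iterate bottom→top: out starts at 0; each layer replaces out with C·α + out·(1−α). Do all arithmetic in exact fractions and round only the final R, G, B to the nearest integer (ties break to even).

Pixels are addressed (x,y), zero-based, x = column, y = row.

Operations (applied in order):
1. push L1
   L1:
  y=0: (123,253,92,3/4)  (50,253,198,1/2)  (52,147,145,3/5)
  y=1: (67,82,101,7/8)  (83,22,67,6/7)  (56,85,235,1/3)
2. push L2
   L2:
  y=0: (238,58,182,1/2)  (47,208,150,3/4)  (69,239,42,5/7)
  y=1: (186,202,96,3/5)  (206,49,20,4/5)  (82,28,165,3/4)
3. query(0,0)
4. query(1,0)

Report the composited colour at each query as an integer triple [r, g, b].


query (0,0) [L1,L2] — begin 0,0,0
+L1 (α=3/4) → [369/4, 759/4, 69]
+L2 (α=1/2) → [1321/8, 991/8, 251/2]
→ [165, 124, 126]

(1,0) stack=L1,L2; from [0,0,0]:
L1 α=1/2: [25, 253/2, 99]
L2 α=3/4: [83/2, 1501/8, 549/4]
rounded: [42, 188, 137]


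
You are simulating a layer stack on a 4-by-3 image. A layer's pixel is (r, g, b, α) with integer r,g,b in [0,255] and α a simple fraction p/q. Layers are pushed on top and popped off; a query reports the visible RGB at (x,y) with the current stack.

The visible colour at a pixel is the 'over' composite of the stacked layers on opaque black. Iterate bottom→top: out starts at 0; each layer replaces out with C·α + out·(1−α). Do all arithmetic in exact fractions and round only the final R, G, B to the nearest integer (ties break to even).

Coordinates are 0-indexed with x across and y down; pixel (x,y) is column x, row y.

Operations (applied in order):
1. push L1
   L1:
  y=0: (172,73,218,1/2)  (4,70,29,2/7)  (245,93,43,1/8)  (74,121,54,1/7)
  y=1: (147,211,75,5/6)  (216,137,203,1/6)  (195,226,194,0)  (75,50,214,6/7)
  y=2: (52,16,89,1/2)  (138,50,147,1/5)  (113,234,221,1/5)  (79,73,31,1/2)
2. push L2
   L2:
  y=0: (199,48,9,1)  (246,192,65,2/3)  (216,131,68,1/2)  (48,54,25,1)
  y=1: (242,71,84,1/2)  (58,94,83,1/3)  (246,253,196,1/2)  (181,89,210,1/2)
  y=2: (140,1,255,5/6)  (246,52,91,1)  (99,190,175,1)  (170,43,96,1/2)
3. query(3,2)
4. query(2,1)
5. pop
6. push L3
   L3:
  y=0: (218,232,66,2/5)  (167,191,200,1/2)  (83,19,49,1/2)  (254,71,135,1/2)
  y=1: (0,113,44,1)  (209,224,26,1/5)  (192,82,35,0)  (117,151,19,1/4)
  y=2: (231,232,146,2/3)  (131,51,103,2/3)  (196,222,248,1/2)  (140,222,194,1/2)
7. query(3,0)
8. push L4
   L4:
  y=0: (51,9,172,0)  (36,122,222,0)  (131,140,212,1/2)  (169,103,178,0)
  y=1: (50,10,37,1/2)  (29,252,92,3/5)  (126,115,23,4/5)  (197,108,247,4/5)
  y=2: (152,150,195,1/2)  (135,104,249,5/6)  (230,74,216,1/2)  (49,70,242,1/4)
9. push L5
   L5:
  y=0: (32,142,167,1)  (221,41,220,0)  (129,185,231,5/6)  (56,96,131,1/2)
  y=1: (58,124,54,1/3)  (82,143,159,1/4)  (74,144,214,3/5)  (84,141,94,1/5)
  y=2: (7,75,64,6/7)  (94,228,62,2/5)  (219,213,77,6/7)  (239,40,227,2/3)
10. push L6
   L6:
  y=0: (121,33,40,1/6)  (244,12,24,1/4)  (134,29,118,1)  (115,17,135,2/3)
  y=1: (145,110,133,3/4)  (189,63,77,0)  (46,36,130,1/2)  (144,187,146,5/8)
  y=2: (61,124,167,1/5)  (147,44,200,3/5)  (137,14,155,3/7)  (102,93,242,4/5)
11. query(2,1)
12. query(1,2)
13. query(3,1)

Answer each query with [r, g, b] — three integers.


at x=3,y=2 over L1,L2:
after L1 α=1/2: [79/2, 73/2, 31/2]
after L2 α=1/2: [419/4, 159/4, 223/4]
→ [105, 40, 56]

(2,1) stack=L1,L2; from [0,0,0]:
+L1 (α=0) → [0, 0, 0]
+L2 (α=1/2) → [123, 253/2, 98]
rounded: [123, 126, 98]

(3,0) stack=L1,L3; from [0,0,0]:
+L1 (α=1/7) → [74/7, 121/7, 54/7]
+L3 (α=1/2) → [926/7, 309/7, 999/14]
→ [132, 44, 71]

query (2,1) [L1,L3,L4,L5,L6] — begin 0,0,0
+L1 (α=0) → [0, 0, 0]
+L3 (α=0) → [0, 0, 0]
+L4 (α=4/5) → [504/5, 92, 92/5]
+L5 (α=3/5) → [2118/25, 616/5, 3394/25]
+L6 (α=1/2) → [1634/25, 398/5, 3322/25]
→ [65, 80, 133]

query (1,2) [L1,L3,L4,L5,L6] — begin 0,0,0
L1 α=1/5: [138/5, 10, 147/5]
L3 α=2/3: [1448/15, 112/3, 1177/15]
L4 α=5/6: [11573/90, 836/9, 9926/45]
L5 α=2/5: [17213/150, 2204/15, 11786/75]
L6 α=3/5: [50288/375, 6388/75, 68572/375]
= [134, 85, 183]

query (3,1) [L1,L3,L4,L5,L6] — begin 0,0,0
+L1 (α=6/7) → [450/7, 300/7, 1284/7]
+L3 (α=1/4) → [2169/28, 1957/28, 3985/28]
+L4 (α=4/5) → [24233/140, 14053/140, 31649/140]
+L5 (α=1/5) → [27173/175, 18988/175, 34939/175]
+L6 (α=5/8) → [207519/1400, 220589/1400, 232567/1400]
= [148, 158, 166]


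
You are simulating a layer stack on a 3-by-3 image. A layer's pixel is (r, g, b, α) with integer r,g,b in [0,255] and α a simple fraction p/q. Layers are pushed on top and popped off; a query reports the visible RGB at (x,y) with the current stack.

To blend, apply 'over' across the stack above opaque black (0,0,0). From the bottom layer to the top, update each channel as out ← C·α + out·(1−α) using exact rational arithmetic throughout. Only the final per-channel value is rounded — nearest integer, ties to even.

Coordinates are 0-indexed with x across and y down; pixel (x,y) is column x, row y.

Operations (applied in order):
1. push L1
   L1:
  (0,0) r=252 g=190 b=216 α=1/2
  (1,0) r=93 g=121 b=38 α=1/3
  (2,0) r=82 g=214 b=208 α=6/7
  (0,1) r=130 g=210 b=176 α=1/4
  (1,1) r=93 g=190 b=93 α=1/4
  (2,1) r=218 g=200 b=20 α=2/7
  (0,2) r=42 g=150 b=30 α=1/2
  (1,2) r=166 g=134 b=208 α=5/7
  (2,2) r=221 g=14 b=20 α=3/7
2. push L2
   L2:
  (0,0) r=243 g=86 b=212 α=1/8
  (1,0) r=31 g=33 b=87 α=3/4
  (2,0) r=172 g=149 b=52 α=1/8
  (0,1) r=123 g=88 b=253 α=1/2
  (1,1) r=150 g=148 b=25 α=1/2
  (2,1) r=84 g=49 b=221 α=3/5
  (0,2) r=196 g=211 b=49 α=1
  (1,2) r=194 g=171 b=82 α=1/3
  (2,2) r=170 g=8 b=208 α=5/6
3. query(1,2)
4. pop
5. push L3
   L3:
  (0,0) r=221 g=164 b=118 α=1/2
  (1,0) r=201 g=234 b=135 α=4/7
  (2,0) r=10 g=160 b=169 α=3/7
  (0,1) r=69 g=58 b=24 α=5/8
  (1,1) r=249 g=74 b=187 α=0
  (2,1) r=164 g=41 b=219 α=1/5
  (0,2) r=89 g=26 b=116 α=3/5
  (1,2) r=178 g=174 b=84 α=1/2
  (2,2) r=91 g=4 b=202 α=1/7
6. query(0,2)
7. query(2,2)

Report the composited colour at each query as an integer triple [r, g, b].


at x=1,y=2 over L1,L2:
+L1 (α=5/7) → [830/7, 670/7, 1040/7]
+L2 (α=1/3) → [1006/7, 2537/21, 2654/21]
= [144, 121, 126]

query (0,2) [L1,L3] — begin 0,0,0
after L1 α=1/2: [21, 75, 15]
after L3 α=3/5: [309/5, 228/5, 378/5]
= [62, 46, 76]

query (2,2) [L1,L3] — begin 0,0,0
+L1 (α=3/7) → [663/7, 6, 60/7]
+L3 (α=1/7) → [4615/49, 40/7, 1774/49]
= [94, 6, 36]


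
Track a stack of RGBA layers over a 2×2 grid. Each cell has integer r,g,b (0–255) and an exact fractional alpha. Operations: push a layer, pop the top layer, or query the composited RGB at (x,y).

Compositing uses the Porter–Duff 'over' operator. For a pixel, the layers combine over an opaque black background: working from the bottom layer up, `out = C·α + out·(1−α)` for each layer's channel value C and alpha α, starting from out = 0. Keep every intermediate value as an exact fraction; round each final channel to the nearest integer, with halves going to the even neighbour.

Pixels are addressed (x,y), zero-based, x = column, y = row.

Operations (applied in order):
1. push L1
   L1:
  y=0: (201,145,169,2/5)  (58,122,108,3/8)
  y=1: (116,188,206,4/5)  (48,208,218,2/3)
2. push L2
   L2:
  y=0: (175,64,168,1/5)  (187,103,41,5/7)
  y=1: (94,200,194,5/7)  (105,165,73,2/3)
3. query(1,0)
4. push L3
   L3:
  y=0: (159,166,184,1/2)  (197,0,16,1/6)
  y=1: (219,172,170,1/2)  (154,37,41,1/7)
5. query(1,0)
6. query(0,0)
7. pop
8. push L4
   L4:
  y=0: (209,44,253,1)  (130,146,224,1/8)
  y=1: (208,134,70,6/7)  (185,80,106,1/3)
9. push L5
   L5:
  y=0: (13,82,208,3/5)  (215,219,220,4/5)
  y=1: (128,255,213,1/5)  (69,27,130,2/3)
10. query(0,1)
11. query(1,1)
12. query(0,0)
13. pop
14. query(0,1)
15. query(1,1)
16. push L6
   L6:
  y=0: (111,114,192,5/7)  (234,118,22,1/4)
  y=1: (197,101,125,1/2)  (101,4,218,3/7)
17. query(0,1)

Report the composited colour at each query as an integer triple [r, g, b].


query (1,0) [L1,L2] — begin 0,0,0
after L1 α=3/8: [87/4, 183/4, 81/2]
after L2 α=5/7: [1957/14, 1213/14, 286/7]
= [140, 87, 41]

(1,0) stack=L1,L2,L3; from [0,0,0]:
after L1 α=3/8: [87/4, 183/4, 81/2]
after L2 α=5/7: [1957/14, 1213/14, 286/7]
after L3 α=1/6: [4181/28, 6065/84, 257/7]
→ [149, 72, 37]

(0,0) stack=L1,L2,L3; from [0,0,0]:
+L1 (α=2/5) → [402/5, 58, 338/5]
+L2 (α=1/5) → [2483/25, 296/5, 2192/25]
+L3 (α=1/2) → [3229/25, 563/5, 3396/25]
→ [129, 113, 136]

(0,1) stack=L1,L2,L4,L5; from [0,0,0]:
after L1 α=4/5: [464/5, 752/5, 824/5]
after L2 α=5/7: [3278/35, 6504/35, 6498/35]
after L4 α=6/7: [46958/245, 34644/245, 21198/245]
after L5 α=1/5: [219192/1225, 201051/1225, 136977/1225]
= [179, 164, 112]

at x=1,y=1 over L1,L2,L4,L5:
L1 α=2/3: [32, 416/3, 436/3]
L2 α=2/3: [242/3, 1406/9, 874/9]
L4 α=1/3: [1039/9, 3532/27, 2702/27]
L5 α=2/3: [2281/27, 4990/81, 9722/81]
= [84, 62, 120]

query (0,0) [L1,L2,L4,L5] — begin 0,0,0
L1 α=2/5: [402/5, 58, 338/5]
L2 α=1/5: [2483/25, 296/5, 2192/25]
L4 α=1: [209, 44, 253]
L5 α=3/5: [457/5, 334/5, 226]
rounded: [91, 67, 226]

query (0,1) [L1,L2,L4] — begin 0,0,0
after L1 α=4/5: [464/5, 752/5, 824/5]
after L2 α=5/7: [3278/35, 6504/35, 6498/35]
after L4 α=6/7: [46958/245, 34644/245, 21198/245]
rounded: [192, 141, 87]

at x=1,y=1 over L1,L2,L4:
L1 α=2/3: [32, 416/3, 436/3]
L2 α=2/3: [242/3, 1406/9, 874/9]
L4 α=1/3: [1039/9, 3532/27, 2702/27]
= [115, 131, 100]

(0,1) stack=L1,L2,L4,L6; from [0,0,0]:
after L1 α=4/5: [464/5, 752/5, 824/5]
after L2 α=5/7: [3278/35, 6504/35, 6498/35]
after L4 α=6/7: [46958/245, 34644/245, 21198/245]
after L6 α=1/2: [95223/490, 59389/490, 51823/490]
rounded: [194, 121, 106]


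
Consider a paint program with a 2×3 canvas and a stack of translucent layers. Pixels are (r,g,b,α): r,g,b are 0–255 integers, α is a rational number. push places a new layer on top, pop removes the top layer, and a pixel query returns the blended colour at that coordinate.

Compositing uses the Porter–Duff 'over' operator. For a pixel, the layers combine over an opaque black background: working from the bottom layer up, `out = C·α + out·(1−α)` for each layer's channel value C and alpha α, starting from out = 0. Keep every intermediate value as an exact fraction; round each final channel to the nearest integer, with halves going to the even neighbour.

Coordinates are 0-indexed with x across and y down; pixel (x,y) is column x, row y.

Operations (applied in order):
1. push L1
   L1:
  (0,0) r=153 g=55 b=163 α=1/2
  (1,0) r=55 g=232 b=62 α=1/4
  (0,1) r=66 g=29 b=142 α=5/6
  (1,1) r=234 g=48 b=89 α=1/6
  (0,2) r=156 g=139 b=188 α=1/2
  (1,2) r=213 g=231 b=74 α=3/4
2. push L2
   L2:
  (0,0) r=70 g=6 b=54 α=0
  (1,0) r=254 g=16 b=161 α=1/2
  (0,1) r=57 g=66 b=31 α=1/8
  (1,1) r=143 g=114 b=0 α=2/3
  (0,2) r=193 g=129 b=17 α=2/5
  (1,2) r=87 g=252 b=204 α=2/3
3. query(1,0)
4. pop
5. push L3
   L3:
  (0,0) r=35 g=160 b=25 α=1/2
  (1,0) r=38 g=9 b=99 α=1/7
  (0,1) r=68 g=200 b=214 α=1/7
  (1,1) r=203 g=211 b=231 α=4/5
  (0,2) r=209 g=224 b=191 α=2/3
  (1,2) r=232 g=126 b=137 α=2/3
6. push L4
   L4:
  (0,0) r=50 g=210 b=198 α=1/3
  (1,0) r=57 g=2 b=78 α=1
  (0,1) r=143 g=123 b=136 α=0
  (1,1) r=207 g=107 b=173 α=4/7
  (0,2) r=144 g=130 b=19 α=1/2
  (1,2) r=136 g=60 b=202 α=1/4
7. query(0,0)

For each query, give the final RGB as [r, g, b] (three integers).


at x=1,y=0 over L1,L2:
L1 α=1/4: [55/4, 58, 31/2]
L2 α=1/2: [1071/8, 37, 353/4]
= [134, 37, 88]

query (0,0) [L1,L3,L4] — begin 0,0,0
L1 α=1/2: [153/2, 55/2, 163/2]
L3 α=1/2: [223/4, 375/4, 213/4]
L4 α=1/3: [323/6, 265/2, 203/2]
rounded: [54, 132, 102]


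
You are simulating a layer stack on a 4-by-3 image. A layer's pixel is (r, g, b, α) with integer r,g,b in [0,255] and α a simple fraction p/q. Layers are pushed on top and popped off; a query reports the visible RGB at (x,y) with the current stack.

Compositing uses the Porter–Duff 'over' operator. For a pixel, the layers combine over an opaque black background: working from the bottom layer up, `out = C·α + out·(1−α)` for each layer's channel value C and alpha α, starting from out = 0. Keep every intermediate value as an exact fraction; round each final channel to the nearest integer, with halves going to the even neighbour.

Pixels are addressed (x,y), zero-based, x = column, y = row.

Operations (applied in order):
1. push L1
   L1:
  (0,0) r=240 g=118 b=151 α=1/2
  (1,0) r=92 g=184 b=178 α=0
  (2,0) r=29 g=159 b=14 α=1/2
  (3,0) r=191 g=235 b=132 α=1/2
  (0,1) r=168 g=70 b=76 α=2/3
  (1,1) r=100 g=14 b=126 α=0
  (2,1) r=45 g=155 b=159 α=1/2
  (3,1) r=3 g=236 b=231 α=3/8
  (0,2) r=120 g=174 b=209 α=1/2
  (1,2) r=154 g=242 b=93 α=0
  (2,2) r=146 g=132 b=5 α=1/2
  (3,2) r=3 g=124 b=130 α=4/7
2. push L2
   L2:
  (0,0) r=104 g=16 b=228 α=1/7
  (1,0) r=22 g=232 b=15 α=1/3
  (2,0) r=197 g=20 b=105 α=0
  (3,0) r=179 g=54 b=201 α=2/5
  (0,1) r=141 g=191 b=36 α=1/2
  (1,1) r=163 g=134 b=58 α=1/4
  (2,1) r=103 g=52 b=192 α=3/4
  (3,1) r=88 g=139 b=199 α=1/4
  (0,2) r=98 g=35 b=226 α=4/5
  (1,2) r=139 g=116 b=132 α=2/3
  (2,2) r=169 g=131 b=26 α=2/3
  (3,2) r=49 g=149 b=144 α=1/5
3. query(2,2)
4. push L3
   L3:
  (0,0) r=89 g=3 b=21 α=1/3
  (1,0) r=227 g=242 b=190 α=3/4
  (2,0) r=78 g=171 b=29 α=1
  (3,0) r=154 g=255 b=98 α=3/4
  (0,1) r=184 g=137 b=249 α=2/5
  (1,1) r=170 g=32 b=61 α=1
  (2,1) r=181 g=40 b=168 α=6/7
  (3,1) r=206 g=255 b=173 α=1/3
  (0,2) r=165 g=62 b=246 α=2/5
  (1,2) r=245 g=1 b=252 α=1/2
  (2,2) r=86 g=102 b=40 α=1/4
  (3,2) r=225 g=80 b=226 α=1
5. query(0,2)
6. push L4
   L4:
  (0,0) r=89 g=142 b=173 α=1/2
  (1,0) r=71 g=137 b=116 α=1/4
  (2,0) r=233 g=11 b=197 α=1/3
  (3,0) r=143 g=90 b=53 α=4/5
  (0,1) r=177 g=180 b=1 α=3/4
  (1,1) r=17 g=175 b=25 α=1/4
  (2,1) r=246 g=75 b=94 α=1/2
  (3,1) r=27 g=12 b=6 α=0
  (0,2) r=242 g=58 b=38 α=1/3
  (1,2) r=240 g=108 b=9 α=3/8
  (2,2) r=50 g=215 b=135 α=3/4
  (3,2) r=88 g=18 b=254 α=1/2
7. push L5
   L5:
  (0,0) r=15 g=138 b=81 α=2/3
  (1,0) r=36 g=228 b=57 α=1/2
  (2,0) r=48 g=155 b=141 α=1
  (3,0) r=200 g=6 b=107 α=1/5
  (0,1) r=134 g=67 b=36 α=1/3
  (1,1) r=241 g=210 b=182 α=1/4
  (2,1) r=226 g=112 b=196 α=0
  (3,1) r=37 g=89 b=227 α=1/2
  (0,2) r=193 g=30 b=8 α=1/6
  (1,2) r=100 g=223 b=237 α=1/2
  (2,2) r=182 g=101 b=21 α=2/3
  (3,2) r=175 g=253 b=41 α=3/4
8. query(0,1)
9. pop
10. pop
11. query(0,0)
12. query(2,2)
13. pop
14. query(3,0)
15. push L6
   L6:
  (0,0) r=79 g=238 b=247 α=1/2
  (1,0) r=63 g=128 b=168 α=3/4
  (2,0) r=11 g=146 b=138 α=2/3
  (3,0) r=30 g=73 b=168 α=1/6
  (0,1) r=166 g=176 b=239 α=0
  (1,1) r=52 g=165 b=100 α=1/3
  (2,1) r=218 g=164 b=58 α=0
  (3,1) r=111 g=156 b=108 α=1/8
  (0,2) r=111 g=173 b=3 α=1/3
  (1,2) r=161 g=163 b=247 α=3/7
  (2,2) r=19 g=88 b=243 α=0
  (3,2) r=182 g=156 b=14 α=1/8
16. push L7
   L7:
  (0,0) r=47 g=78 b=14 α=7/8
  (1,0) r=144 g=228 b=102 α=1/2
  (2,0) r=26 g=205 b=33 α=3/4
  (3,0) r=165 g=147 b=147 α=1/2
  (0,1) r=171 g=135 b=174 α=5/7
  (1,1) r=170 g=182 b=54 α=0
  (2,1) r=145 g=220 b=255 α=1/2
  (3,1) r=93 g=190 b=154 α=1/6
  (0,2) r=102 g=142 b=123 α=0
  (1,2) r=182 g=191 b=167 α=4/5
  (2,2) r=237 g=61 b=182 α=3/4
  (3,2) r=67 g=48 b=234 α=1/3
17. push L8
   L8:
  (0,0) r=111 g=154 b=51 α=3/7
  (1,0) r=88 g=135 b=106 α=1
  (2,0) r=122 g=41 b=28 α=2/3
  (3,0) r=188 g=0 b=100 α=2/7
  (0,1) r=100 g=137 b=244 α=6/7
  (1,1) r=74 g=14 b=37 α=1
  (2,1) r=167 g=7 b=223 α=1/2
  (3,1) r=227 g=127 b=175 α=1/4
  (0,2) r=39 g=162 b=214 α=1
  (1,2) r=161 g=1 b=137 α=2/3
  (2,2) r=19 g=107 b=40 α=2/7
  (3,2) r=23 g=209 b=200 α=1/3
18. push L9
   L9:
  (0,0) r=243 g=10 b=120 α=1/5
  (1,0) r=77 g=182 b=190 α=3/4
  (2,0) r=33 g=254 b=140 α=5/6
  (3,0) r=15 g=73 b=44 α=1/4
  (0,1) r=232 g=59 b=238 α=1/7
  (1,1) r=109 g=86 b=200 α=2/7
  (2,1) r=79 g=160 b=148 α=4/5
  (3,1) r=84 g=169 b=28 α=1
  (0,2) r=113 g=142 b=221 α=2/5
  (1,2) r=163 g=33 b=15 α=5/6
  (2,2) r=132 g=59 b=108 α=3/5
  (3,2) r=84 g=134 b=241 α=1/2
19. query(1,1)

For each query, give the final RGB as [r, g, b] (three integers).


query (2,2) [L1,L2] — begin 0,0,0
after L1 α=1/2: [73, 66, 5/2]
after L2 α=2/3: [137, 328/3, 109/6]
= [137, 109, 18]

(0,2) stack=L1,L2,L3; from [0,0,0]:
+L1 (α=1/2) → [60, 87, 209/2]
+L2 (α=4/5) → [452/5, 227/5, 2017/10]
+L3 (α=2/5) → [3006/25, 1301/25, 10971/50]
→ [120, 52, 219]

at x=0,y=1 over L1,L2,L3,L4,L5:
after L1 α=2/3: [112, 140/3, 152/3]
after L2 α=1/2: [253/2, 713/6, 130/3]
after L3 α=2/5: [299/2, 1261/10, 628/5]
after L4 α=3/4: [1361/8, 6661/40, 643/20]
after L5 α=1/3: [1897/12, 2667/20, 1003/30]
= [158, 133, 33]

(0,0) stack=L1,L2,L3; from [0,0,0]:
+L1 (α=1/2) → [120, 59, 151/2]
+L2 (α=1/7) → [824/7, 370/7, 681/7]
+L3 (α=1/3) → [757/7, 761/21, 503/7]
rounded: [108, 36, 72]

query (2,2) [L1,L2,L3] — begin 0,0,0
after L1 α=1/2: [73, 66, 5/2]
after L2 α=2/3: [137, 328/3, 109/6]
after L3 α=1/4: [497/4, 215/2, 189/8]
→ [124, 108, 24]

at x=3,y=0 over L1,L2:
+L1 (α=1/2) → [191/2, 235/2, 66]
+L2 (α=2/5) → [1289/10, 921/10, 120]
= [129, 92, 120]

(1,1) stack=L1,L2,L6,L7,L8,L9; from [0,0,0]:
after L1 α=0: [0, 0, 0]
after L2 α=1/4: [163/4, 67/2, 29/2]
after L6 α=1/3: [89/2, 232/3, 43]
after L7 α=0: [89/2, 232/3, 43]
after L8 α=1: [74, 14, 37]
after L9 α=2/7: [84, 242/7, 585/7]
→ [84, 35, 84]


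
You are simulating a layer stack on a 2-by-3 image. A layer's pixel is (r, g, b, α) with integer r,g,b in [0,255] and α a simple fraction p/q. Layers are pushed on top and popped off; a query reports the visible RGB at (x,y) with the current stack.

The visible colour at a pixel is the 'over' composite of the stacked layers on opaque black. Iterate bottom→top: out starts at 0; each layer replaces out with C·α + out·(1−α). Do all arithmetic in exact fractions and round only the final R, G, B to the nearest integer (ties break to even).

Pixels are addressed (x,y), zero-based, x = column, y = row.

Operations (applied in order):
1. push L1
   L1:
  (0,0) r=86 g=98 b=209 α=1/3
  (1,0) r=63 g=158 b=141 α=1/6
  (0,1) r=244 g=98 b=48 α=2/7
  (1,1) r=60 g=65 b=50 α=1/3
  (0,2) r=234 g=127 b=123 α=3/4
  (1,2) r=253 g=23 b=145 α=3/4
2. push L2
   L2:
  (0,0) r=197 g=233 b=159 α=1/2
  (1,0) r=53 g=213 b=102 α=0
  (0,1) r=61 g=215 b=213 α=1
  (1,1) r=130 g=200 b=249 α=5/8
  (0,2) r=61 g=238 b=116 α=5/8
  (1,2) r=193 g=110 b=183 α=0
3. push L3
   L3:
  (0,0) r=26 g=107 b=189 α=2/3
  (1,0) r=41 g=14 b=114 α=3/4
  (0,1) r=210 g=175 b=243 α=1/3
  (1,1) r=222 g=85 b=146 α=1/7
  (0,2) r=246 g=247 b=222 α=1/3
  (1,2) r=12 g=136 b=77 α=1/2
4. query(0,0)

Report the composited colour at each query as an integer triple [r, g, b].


at x=0,y=0 over L1,L2,L3:
+L1 (α=1/3) → [86/3, 98/3, 209/3]
+L2 (α=1/2) → [677/6, 797/6, 343/3]
+L3 (α=2/3) → [989/18, 2081/18, 1477/9]
rounded: [55, 116, 164]


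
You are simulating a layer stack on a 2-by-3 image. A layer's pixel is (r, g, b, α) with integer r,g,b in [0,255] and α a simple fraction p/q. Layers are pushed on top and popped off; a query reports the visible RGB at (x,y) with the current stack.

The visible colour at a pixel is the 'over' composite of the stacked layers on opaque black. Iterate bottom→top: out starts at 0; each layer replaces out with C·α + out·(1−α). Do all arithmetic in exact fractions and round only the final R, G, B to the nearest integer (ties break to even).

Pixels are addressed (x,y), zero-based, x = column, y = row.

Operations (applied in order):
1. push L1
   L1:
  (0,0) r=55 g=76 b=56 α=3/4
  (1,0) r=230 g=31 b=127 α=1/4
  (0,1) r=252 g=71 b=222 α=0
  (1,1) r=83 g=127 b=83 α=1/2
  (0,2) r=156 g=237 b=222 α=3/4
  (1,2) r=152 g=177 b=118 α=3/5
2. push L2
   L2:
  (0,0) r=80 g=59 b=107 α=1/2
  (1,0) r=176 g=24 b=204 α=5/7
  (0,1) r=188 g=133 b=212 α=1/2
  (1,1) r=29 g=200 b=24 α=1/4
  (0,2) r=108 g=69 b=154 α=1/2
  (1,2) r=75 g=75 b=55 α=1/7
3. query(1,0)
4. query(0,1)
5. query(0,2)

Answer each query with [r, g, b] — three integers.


query (1,0) [L1,L2] — begin 0,0,0
after L1 α=1/4: [115/2, 31/4, 127/4]
after L2 α=5/7: [995/7, 271/14, 2167/14]
= [142, 19, 155]

at x=0,y=1 over L1,L2:
L1 α=0: [0, 0, 0]
L2 α=1/2: [94, 133/2, 106]
= [94, 66, 106]

(0,2) stack=L1,L2; from [0,0,0]:
+L1 (α=3/4) → [117, 711/4, 333/2]
+L2 (α=1/2) → [225/2, 987/8, 641/4]
rounded: [112, 123, 160]


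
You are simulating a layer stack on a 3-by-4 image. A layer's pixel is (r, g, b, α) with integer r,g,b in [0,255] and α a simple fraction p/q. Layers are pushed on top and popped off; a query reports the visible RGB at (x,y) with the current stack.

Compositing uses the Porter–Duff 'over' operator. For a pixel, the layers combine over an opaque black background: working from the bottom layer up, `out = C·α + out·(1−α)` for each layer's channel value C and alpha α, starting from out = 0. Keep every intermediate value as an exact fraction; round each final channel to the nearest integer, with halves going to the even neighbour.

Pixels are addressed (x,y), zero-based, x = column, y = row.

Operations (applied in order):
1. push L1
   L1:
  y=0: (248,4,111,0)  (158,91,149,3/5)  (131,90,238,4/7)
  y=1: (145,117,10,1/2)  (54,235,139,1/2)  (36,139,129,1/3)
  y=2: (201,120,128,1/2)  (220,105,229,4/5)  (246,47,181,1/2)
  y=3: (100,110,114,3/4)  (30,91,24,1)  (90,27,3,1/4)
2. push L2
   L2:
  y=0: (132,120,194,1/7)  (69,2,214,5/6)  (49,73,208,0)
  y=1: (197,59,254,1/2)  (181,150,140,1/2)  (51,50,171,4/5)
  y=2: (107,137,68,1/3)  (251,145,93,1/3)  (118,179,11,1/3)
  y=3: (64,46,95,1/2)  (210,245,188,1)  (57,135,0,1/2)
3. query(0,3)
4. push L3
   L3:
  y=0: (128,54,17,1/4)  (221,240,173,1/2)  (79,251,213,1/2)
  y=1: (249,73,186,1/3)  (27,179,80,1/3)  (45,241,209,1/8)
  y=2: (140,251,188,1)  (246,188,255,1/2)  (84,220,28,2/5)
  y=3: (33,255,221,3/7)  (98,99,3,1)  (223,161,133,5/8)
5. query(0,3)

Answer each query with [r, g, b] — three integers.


query (0,3) [L1,L2] — begin 0,0,0
+L1 (α=3/4) → [75, 165/2, 171/2]
+L2 (α=1/2) → [139/2, 257/4, 361/4]
= [70, 64, 90]

(0,3) stack=L1,L2,L3; from [0,0,0]:
after L1 α=3/4: [75, 165/2, 171/2]
after L2 α=1/2: [139/2, 257/4, 361/4]
after L3 α=3/7: [377/7, 146, 1024/7]
rounded: [54, 146, 146]


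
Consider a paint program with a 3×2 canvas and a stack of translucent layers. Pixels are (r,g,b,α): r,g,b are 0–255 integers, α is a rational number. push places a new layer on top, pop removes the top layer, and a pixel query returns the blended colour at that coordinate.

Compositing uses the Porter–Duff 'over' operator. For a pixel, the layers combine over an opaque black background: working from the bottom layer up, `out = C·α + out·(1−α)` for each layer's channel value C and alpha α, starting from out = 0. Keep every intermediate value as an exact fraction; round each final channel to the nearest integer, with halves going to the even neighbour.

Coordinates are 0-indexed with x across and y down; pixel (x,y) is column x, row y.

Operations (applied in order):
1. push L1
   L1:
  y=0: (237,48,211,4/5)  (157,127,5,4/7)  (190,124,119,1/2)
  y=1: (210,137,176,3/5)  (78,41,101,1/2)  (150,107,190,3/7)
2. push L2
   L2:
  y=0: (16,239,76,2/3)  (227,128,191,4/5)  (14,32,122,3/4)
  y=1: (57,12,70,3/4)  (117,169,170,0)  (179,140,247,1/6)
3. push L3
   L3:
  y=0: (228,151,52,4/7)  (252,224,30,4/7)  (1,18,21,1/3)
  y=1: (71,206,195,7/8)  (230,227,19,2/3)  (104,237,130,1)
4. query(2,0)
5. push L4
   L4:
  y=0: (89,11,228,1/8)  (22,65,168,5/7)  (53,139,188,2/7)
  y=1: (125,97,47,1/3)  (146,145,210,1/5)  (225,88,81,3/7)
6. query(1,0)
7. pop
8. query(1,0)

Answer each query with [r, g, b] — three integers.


query (2,0) [L1,L2,L3] — begin 0,0,0
after L1 α=1/2: [95, 62, 119/2]
after L2 α=3/4: [137/4, 79/2, 851/8]
after L3 α=1/3: [139/6, 97/3, 935/12]
→ [23, 32, 78]

(1,0) stack=L1,L2,L3,L4; from [0,0,0]:
L1 α=4/7: [628/7, 508/7, 20/7]
L2 α=4/5: [6984/35, 4092/35, 5368/35]
L3 α=4/7: [56232/245, 43636/245, 20304/245]
L4 α=5/7: [139414/1715, 166897/1715, 246408/1715]
rounded: [81, 97, 144]

query (1,0) [L1,L2,L3] — begin 0,0,0
L1 α=4/7: [628/7, 508/7, 20/7]
L2 α=4/5: [6984/35, 4092/35, 5368/35]
L3 α=4/7: [56232/245, 43636/245, 20304/245]
= [230, 178, 83]


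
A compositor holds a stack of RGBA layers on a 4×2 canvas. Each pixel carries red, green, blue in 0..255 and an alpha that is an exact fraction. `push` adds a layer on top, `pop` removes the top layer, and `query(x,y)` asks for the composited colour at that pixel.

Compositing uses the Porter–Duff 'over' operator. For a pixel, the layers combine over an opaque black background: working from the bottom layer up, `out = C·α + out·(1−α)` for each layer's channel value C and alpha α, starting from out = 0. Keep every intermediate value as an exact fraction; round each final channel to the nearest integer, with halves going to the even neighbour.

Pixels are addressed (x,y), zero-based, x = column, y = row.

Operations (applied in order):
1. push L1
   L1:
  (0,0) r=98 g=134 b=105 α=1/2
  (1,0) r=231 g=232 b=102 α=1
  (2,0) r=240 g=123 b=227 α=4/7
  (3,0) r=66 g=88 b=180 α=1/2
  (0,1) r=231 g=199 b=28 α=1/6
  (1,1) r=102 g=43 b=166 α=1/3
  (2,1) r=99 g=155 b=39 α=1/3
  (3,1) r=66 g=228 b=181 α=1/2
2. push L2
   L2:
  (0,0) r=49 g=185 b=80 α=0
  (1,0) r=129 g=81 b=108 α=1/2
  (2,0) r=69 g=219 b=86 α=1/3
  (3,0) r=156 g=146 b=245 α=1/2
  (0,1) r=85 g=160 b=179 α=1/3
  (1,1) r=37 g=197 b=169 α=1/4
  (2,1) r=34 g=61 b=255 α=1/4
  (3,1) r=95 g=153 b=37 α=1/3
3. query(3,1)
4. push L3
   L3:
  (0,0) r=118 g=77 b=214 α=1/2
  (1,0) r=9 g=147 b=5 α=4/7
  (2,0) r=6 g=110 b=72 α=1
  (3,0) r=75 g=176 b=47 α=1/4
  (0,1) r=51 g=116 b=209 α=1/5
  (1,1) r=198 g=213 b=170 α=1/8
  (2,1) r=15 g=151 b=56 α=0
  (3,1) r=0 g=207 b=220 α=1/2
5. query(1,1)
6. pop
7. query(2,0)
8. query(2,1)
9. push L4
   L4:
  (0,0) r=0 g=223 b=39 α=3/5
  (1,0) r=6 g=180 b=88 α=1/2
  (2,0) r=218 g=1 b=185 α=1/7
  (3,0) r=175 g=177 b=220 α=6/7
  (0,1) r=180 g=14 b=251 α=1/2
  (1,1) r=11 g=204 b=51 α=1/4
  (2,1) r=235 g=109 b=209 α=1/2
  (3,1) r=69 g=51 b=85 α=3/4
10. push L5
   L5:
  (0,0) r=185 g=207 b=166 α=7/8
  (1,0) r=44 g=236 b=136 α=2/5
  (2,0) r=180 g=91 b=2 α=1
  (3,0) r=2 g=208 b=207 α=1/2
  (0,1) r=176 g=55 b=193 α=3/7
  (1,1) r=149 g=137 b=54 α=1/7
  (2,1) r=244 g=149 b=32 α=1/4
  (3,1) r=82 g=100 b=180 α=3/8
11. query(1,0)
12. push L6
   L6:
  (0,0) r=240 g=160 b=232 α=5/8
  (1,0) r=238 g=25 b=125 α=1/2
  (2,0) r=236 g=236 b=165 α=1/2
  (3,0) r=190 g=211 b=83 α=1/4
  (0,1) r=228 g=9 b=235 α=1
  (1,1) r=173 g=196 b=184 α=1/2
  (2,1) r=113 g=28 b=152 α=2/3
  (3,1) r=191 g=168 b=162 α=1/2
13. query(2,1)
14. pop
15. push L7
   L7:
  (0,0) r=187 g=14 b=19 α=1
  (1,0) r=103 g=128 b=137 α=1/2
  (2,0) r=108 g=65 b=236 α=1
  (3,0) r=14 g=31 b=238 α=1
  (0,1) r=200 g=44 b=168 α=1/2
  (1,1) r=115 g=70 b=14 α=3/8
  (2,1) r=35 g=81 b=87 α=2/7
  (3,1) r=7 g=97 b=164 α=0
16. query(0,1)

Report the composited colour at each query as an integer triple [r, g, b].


(3,1) stack=L1,L2; from [0,0,0]:
+L1 (α=1/2) → [33, 114, 181/2]
+L2 (α=1/3) → [161/3, 127, 218/3]
rounded: [54, 127, 73]

query (1,1) [L1,L2,L3] — begin 0,0,0
+L1 (α=1/3) → [34, 43/3, 166/3]
+L2 (α=1/4) → [139/4, 60, 335/4]
+L3 (α=1/8) → [1765/32, 633/8, 3025/32]
rounded: [55, 79, 95]

(2,0) stack=L1,L2; from [0,0,0]:
L1 α=4/7: [960/7, 492/7, 908/7]
L2 α=1/3: [801/7, 839/7, 806/7]
→ [114, 120, 115]

query (2,1) [L1,L2] — begin 0,0,0
after L1 α=1/3: [33, 155/3, 13]
after L2 α=1/4: [133/4, 54, 147/2]
= [33, 54, 74]

(1,0) stack=L1,L2,L4,L5; from [0,0,0]:
after L1 α=1: [231, 232, 102]
after L2 α=1/2: [180, 313/2, 105]
after L4 α=1/2: [93, 673/4, 193/2]
after L5 α=2/5: [367/5, 3907/20, 1123/10]
= [73, 195, 112]

(2,1) stack=L1,L2,L4,L5,L6; from [0,0,0]:
after L1 α=1/3: [33, 155/3, 13]
after L2 α=1/4: [133/4, 54, 147/2]
after L4 α=1/2: [1073/8, 163/2, 565/4]
after L5 α=1/4: [5171/32, 787/8, 1823/16]
after L6 α=2/3: [12403/96, 1235/24, 2229/16]
= [129, 51, 139]

(0,1) stack=L1,L2,L4,L5,L7; from [0,0,0]:
L1 α=1/6: [77/2, 199/6, 14/3]
L2 α=1/3: [54, 679/9, 565/9]
L4 α=1/2: [117, 805/18, 1412/9]
L5 α=3/7: [996/7, 3095/63, 10859/63]
L7 α=1/2: [1198/7, 5867/126, 21443/126]
= [171, 47, 170]


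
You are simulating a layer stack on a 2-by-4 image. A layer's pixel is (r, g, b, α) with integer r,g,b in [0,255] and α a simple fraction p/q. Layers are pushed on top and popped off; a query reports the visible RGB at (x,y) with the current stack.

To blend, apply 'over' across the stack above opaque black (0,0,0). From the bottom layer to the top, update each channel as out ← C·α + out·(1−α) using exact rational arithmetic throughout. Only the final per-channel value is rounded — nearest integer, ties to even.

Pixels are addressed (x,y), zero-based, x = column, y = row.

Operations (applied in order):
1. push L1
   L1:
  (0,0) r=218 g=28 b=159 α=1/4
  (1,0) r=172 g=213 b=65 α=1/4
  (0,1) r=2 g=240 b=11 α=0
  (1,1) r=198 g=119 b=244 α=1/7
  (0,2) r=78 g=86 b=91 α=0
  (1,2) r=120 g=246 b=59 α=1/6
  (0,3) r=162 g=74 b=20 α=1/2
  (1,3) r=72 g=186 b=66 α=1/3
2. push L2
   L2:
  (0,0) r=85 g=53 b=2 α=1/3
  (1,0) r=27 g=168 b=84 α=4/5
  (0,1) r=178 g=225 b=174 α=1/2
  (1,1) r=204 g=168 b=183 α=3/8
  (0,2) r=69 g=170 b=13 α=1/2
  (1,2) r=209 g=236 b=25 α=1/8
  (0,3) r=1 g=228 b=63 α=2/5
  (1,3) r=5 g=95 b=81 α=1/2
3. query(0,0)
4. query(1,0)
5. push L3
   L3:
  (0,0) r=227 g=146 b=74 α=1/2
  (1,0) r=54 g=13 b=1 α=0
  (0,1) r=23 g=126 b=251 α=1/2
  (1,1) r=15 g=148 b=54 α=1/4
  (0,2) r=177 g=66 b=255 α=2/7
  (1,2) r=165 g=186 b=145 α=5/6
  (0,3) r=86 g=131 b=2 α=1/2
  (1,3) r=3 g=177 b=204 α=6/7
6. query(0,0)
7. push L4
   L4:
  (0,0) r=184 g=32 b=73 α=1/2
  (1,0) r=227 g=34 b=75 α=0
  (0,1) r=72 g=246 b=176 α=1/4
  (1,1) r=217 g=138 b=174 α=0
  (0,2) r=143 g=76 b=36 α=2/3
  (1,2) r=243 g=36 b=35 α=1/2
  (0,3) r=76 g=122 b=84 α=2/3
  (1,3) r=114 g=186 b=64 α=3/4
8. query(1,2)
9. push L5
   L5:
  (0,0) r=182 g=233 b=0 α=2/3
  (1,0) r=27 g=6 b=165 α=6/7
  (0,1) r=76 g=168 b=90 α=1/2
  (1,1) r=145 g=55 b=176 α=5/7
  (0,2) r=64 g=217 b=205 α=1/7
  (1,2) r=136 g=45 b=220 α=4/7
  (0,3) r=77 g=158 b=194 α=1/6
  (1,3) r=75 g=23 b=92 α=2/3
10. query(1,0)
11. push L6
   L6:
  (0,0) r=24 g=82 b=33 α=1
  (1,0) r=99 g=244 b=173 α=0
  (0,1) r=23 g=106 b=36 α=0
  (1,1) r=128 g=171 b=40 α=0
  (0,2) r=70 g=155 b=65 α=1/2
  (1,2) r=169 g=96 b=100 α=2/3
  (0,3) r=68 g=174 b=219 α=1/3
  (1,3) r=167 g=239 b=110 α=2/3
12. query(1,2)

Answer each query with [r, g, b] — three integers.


at x=0,y=0 over L1,L2:
+L1 (α=1/4) → [109/2, 7, 159/4]
+L2 (α=1/3) → [194/3, 67/3, 163/6]
rounded: [65, 22, 27]

query (1,0) [L1,L2] — begin 0,0,0
+L1 (α=1/4) → [43, 213/4, 65/4]
+L2 (α=4/5) → [151/5, 2901/20, 1409/20]
= [30, 145, 70]

(0,0) stack=L1,L2,L3; from [0,0,0]:
after L1 α=1/4: [109/2, 7, 159/4]
after L2 α=1/3: [194/3, 67/3, 163/6]
after L3 α=1/2: [875/6, 505/6, 607/12]
= [146, 84, 51]

(1,2) stack=L1,L2,L3,L4; from [0,0,0]:
after L1 α=1/6: [20, 41, 59/6]
after L2 α=1/8: [349/8, 523/8, 563/48]
after L3 α=5/6: [6949/48, 7963/48, 35363/288]
after L4 α=1/2: [18613/96, 9691/96, 45443/576]
= [194, 101, 79]

query (1,0) [L1,L2,L3,L4,L5] — begin 0,0,0
L1 α=1/4: [43, 213/4, 65/4]
L2 α=4/5: [151/5, 2901/20, 1409/20]
L3 α=0: [151/5, 2901/20, 1409/20]
L4 α=0: [151/5, 2901/20, 1409/20]
L5 α=6/7: [961/35, 3621/140, 21209/140]
→ [27, 26, 151]

at x=1,y=2 over L1,L2,L3,L4,L5,L6:
after L1 α=1/6: [20, 41, 59/6]
after L2 α=1/8: [349/8, 523/8, 563/48]
after L3 α=5/6: [6949/48, 7963/48, 35363/288]
after L4 α=1/2: [18613/96, 9691/96, 45443/576]
after L5 α=4/7: [36021/224, 15451/224, 30629/192]
after L6 α=2/3: [111733/672, 58459/672, 69029/576]
= [166, 87, 120]


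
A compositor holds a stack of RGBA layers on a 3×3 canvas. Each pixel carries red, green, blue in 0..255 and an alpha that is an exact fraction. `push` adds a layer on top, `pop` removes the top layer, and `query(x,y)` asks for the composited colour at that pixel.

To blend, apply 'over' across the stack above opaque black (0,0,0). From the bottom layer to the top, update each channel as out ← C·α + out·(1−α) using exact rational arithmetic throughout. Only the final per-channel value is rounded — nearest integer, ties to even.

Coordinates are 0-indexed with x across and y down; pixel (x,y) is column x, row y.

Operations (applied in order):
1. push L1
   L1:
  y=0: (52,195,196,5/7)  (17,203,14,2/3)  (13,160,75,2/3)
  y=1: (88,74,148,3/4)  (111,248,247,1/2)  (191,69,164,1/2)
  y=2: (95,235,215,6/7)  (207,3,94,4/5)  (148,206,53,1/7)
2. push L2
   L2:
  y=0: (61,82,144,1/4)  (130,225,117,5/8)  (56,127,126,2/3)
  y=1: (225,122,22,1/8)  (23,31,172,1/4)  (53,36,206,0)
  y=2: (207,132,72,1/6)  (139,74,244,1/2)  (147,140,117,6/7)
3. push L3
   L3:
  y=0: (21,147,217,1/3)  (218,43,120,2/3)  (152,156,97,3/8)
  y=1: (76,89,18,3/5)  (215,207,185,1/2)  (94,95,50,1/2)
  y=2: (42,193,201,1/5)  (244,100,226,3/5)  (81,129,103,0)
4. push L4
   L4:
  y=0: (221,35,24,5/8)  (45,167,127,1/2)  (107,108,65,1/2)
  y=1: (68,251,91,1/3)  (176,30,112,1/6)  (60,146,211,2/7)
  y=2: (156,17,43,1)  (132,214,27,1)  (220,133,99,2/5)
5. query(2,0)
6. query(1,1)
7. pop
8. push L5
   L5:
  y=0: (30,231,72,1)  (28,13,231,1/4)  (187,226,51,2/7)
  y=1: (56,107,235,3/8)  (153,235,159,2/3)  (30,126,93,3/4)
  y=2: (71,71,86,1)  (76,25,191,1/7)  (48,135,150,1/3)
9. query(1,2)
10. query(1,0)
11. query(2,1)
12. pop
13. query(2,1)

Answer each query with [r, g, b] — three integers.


query (2,0) [L1,L2,L3,L4] — begin 0,0,0
after L1 α=2/3: [26/3, 320/3, 50]
after L2 α=2/3: [362/9, 1082/9, 302/3]
after L3 α=3/8: [2957/36, 4811/36, 2383/24]
after L4 α=1/2: [6809/72, 8699/72, 3943/48]
rounded: [95, 121, 82]

(1,1) stack=L1,L2,L3,L4; from [0,0,0]:
after L1 α=1/2: [111/2, 124, 247/2]
after L2 α=1/4: [379/8, 403/4, 1085/8]
after L3 α=1/2: [2099/16, 1231/8, 2565/16]
after L4 α=1/6: [4437/32, 6395/48, 14617/96]
→ [139, 133, 152]

at x=1,y=2 over L1,L2,L3,L5:
+L1 (α=4/5) → [828/5, 12/5, 376/5]
+L2 (α=1/2) → [1523/10, 191/5, 798/5]
+L3 (α=3/5) → [5183/25, 1882/25, 4986/25]
+L5 (α=1/7) → [4714/25, 11917/175, 34691/175]
→ [189, 68, 198]

at x=1,y=0 over L1,L2,L3,L5:
L1 α=2/3: [34/3, 406/3, 28/3]
L2 α=5/8: [171/2, 1531/8, 613/8]
L3 α=2/3: [1043/6, 2219/24, 2533/24]
L5 α=1/4: [1099/8, 2323/32, 4381/32]
rounded: [137, 73, 137]

(2,1) stack=L1,L2,L3,L5; from [0,0,0]:
+L1 (α=1/2) → [191/2, 69/2, 82]
+L2 (α=0) → [191/2, 69/2, 82]
+L3 (α=1/2) → [379/4, 259/4, 66]
+L5 (α=3/4) → [739/16, 1771/16, 345/4]
→ [46, 111, 86]

query (2,1) [L1,L2,L3] — begin 0,0,0
after L1 α=1/2: [191/2, 69/2, 82]
after L2 α=0: [191/2, 69/2, 82]
after L3 α=1/2: [379/4, 259/4, 66]
rounded: [95, 65, 66]
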